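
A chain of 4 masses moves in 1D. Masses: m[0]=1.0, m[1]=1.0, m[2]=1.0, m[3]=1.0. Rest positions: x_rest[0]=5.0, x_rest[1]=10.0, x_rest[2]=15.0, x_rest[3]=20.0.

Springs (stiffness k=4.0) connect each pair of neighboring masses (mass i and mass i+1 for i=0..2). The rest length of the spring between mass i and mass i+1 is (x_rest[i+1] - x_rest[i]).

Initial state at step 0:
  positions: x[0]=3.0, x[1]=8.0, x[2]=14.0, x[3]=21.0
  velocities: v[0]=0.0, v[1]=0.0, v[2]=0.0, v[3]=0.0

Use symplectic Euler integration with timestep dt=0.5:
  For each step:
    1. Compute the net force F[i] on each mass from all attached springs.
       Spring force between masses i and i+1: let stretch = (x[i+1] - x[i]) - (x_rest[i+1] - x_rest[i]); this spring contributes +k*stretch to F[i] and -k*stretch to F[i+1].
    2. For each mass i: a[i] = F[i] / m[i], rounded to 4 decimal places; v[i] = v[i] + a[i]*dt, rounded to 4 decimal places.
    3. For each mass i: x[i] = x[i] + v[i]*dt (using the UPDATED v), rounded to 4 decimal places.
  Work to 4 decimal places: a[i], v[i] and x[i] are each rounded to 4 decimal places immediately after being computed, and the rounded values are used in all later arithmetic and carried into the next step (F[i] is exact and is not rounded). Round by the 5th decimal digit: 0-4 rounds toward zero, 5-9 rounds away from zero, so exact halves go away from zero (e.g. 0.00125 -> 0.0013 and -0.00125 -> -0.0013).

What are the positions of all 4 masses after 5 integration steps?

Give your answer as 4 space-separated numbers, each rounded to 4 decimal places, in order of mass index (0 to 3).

Step 0: x=[3.0000 8.0000 14.0000 21.0000] v=[0.0000 0.0000 0.0000 0.0000]
Step 1: x=[3.0000 9.0000 15.0000 19.0000] v=[0.0000 2.0000 2.0000 -4.0000]
Step 2: x=[4.0000 10.0000 14.0000 18.0000] v=[2.0000 2.0000 -2.0000 -2.0000]
Step 3: x=[6.0000 9.0000 13.0000 18.0000] v=[4.0000 -2.0000 -2.0000 0.0000]
Step 4: x=[6.0000 9.0000 13.0000 18.0000] v=[0.0000 0.0000 0.0000 0.0000]
Step 5: x=[4.0000 10.0000 14.0000 18.0000] v=[-4.0000 2.0000 2.0000 0.0000]

Answer: 4.0000 10.0000 14.0000 18.0000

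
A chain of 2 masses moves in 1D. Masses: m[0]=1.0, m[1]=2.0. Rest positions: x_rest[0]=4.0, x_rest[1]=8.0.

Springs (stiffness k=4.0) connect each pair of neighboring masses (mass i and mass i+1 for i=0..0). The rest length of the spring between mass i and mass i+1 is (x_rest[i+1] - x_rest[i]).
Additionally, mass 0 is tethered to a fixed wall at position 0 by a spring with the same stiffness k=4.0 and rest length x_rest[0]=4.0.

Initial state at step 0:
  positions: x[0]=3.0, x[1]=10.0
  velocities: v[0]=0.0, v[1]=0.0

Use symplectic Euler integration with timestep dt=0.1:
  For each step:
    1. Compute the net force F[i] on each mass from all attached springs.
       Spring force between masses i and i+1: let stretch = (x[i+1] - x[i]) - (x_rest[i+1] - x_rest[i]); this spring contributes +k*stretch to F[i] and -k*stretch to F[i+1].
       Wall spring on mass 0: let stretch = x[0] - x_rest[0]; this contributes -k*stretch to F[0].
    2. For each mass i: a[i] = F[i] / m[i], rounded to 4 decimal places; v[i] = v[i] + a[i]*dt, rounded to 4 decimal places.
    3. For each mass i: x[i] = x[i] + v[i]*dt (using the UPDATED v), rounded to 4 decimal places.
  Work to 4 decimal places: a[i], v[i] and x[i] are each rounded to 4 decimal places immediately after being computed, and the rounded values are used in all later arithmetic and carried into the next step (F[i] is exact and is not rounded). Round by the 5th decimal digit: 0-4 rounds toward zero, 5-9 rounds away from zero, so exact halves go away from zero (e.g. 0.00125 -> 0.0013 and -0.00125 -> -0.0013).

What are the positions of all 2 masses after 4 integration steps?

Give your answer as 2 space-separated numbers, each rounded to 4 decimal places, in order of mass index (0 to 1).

Answer: 4.3816 9.4633

Derivation:
Step 0: x=[3.0000 10.0000] v=[0.0000 0.0000]
Step 1: x=[3.1600 9.9400] v=[1.6000 -0.6000]
Step 2: x=[3.4648 9.8244] v=[3.0480 -1.1560]
Step 3: x=[3.8854 9.6616] v=[4.2059 -1.6279]
Step 4: x=[4.3816 9.4633] v=[4.9622 -1.9831]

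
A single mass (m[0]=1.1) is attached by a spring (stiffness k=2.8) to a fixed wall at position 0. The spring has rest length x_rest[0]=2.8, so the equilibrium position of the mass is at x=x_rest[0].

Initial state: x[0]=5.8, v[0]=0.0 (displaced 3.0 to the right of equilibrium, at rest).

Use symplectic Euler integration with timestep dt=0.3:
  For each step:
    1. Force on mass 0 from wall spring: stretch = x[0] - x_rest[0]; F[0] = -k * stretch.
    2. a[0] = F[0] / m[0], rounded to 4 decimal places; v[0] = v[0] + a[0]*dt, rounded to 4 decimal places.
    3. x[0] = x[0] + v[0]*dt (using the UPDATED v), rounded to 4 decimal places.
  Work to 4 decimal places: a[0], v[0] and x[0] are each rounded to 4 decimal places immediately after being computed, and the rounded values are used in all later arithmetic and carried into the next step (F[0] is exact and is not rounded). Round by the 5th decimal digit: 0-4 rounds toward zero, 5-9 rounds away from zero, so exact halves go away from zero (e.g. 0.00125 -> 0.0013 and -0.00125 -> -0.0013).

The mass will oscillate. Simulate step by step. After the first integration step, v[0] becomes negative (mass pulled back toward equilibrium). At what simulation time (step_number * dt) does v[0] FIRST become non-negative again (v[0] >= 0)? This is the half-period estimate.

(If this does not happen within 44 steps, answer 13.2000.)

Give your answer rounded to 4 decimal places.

Step 0: x=[5.8000] v=[0.0000]
Step 1: x=[5.1127] v=[-2.2909]
Step 2: x=[3.8956] v=[-4.0570]
Step 3: x=[2.4275] v=[-4.8936]
Step 4: x=[1.0448] v=[-4.6091]
Step 5: x=[0.0642] v=[-3.2688]
Step 6: x=[-0.2897] v=[-1.1796]
Step 7: x=[0.0642] v=[1.1798]
First v>=0 after going negative at step 7, time=2.1000

Answer: 2.1000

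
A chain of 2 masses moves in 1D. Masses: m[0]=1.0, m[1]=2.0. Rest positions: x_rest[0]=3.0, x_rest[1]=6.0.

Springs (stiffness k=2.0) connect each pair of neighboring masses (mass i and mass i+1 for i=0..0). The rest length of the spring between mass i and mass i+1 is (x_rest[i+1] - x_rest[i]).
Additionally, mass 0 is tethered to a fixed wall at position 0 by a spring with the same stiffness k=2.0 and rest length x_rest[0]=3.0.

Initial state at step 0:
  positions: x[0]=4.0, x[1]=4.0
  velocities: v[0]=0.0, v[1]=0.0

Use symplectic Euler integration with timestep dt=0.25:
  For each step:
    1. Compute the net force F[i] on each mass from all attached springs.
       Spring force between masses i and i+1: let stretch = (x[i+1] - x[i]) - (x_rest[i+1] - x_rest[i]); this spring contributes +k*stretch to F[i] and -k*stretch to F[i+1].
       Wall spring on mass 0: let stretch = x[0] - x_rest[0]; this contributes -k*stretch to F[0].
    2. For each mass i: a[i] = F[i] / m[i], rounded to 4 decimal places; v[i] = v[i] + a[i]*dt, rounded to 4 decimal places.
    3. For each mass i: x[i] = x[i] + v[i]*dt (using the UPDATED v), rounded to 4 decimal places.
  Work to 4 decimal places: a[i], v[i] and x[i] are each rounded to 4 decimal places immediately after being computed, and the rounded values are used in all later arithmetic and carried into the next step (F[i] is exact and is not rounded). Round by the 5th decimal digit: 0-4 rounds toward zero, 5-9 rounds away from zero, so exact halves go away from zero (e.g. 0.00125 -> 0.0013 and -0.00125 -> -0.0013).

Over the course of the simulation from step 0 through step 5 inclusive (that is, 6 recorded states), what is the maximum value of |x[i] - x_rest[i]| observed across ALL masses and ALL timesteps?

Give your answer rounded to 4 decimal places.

Answer: 2.3886

Derivation:
Step 0: x=[4.0000 4.0000] v=[0.0000 0.0000]
Step 1: x=[3.5000 4.1875] v=[-2.0000 0.7500]
Step 2: x=[2.6484 4.5195] v=[-3.4063 1.3281]
Step 3: x=[1.6997 4.9221] v=[-3.7950 1.6103]
Step 4: x=[0.9413 5.3108] v=[-3.0337 1.5547]
Step 5: x=[0.6114 5.6139] v=[-1.3196 1.2123]
Max displacement = 2.3886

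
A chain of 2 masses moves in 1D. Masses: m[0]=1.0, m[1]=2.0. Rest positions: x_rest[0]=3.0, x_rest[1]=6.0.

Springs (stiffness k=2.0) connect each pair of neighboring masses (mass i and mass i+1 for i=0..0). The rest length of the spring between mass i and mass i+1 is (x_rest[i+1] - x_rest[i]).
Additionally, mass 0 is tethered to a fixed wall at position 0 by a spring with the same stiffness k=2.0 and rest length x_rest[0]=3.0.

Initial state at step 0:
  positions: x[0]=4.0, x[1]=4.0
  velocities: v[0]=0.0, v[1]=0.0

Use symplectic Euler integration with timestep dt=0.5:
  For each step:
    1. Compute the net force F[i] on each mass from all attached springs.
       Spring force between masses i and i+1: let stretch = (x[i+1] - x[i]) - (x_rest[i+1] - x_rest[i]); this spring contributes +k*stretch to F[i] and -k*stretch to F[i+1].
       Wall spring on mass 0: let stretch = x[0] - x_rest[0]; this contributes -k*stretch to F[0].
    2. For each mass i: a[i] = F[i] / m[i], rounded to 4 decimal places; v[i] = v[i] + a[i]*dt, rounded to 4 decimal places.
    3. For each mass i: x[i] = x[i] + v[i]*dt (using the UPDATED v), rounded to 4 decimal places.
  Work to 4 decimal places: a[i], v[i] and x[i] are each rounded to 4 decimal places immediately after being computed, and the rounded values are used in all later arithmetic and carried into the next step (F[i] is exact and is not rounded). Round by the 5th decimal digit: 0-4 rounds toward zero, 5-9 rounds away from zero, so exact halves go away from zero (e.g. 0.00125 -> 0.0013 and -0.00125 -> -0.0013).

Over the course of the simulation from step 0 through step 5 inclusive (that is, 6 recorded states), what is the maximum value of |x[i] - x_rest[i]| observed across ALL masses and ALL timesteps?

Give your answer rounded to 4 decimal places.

Answer: 2.6250

Derivation:
Step 0: x=[4.0000 4.0000] v=[0.0000 0.0000]
Step 1: x=[2.0000 4.7500] v=[-4.0000 1.5000]
Step 2: x=[0.3750 5.5625] v=[-3.2500 1.6250]
Step 3: x=[1.1563 5.8282] v=[1.5625 0.5313]
Step 4: x=[3.6954 5.6759] v=[5.0781 -0.3047]
Step 5: x=[5.3770 5.7785] v=[3.3632 0.2051]
Max displacement = 2.6250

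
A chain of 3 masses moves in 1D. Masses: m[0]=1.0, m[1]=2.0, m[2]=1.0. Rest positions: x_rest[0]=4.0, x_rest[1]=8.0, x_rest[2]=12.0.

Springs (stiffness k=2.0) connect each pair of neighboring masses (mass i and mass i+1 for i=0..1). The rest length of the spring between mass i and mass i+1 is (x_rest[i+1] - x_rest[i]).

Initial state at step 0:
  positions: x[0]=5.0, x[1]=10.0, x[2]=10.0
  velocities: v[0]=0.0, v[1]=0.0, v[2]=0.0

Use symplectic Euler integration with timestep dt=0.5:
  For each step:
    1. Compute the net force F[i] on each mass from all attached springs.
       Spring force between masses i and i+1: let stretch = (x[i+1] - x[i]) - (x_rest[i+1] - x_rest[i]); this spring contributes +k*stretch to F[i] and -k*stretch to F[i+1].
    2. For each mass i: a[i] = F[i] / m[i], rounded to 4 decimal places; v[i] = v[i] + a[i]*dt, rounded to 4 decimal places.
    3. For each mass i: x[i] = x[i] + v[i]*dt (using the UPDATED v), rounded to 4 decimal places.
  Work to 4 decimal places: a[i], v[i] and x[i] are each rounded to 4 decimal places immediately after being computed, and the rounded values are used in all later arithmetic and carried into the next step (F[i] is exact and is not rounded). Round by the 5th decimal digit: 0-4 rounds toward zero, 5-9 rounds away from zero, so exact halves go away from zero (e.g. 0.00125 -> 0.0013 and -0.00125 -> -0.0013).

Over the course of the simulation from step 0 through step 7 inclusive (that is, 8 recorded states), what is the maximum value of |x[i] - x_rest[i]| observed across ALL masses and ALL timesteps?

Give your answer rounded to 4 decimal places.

Step 0: x=[5.0000 10.0000 10.0000] v=[0.0000 0.0000 0.0000]
Step 1: x=[5.5000 8.7500 12.0000] v=[1.0000 -2.5000 4.0000]
Step 2: x=[5.6250 7.5000 14.3750] v=[0.2500 -2.5000 4.7500]
Step 3: x=[4.6875 7.5000 15.3125] v=[-1.8750 0.0000 1.8750]
Step 4: x=[3.1563 8.7500 14.3438] v=[-3.0625 2.5000 -1.9375]
Step 5: x=[2.4219 10.0001 12.5782] v=[-1.4688 2.5001 -3.5313]
Step 6: x=[3.4766 10.0002 11.5235] v=[2.1094 0.0001 -2.1094]
Step 7: x=[5.7931 8.7502 11.7072] v=[4.6330 -2.5001 0.3673]
Max displacement = 3.3125

Answer: 3.3125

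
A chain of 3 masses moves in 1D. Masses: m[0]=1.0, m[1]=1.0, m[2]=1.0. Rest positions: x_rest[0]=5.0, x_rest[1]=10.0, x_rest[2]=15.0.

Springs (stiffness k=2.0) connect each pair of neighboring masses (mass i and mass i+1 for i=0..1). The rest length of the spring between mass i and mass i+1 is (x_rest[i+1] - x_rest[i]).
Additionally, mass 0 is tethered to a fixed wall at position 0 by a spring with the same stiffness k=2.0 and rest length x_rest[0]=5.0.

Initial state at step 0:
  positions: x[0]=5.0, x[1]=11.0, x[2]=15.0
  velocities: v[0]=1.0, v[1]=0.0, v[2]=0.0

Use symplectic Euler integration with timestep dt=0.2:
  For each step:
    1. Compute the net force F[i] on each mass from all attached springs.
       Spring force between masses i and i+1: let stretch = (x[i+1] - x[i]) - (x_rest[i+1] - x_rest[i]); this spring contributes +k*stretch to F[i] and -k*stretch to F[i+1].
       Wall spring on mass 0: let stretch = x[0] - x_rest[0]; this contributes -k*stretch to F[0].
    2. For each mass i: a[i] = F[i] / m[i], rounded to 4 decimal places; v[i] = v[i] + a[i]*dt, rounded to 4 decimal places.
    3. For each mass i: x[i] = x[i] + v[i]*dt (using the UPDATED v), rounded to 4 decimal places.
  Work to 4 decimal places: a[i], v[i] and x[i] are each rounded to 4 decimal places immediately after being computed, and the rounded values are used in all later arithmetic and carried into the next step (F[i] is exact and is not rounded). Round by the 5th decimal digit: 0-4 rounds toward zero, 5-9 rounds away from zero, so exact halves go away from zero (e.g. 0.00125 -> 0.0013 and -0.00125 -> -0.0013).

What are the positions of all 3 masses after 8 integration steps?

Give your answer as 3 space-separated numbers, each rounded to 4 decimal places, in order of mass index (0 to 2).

Answer: 5.1174 10.3261 15.6707

Derivation:
Step 0: x=[5.0000 11.0000 15.0000] v=[1.0000 0.0000 0.0000]
Step 1: x=[5.2800 10.8400 15.0800] v=[1.4000 -0.8000 0.4000]
Step 2: x=[5.5824 10.5744 15.2208] v=[1.5120 -1.3280 0.7040]
Step 3: x=[5.8376 10.2812 15.3899] v=[1.2758 -1.4662 0.8454]
Step 4: x=[5.9812 10.0412 15.5503] v=[0.7182 -1.2002 0.8019]
Step 5: x=[5.9711 9.9171 15.6700] v=[-0.0503 -0.6206 0.5983]
Step 6: x=[5.7990 9.9375 15.7294] v=[-0.8603 0.1022 0.2971]
Step 7: x=[5.4941 10.0902 15.7255] v=[-1.5245 0.7636 -0.0197]
Step 8: x=[5.1174 10.3261 15.6707] v=[-1.8837 1.1793 -0.2738]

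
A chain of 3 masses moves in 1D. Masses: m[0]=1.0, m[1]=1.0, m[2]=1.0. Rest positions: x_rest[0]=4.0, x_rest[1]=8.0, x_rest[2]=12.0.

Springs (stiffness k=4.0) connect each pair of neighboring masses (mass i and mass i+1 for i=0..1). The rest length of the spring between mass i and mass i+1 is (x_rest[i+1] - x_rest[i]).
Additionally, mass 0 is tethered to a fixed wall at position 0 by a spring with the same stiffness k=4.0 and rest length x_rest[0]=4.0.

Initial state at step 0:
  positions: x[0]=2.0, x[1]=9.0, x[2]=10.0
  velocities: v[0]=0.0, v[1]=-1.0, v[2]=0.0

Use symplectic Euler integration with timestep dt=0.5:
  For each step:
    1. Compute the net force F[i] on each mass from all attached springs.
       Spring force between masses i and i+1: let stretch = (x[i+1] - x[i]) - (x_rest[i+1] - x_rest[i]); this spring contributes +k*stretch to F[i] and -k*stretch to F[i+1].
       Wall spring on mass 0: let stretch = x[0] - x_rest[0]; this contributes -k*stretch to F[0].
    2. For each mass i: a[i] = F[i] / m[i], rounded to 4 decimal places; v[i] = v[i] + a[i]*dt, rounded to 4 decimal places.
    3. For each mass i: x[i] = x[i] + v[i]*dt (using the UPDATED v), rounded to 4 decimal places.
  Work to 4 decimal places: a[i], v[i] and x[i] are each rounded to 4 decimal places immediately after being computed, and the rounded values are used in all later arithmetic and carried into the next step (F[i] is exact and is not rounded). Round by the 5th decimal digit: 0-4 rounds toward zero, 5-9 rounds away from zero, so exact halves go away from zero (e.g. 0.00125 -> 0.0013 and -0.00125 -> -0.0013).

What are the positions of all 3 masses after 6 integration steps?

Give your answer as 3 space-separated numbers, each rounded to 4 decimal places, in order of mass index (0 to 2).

Step 0: x=[2.0000 9.0000 10.0000] v=[0.0000 -1.0000 0.0000]
Step 1: x=[7.0000 2.5000 13.0000] v=[10.0000 -13.0000 6.0000]
Step 2: x=[0.5000 11.0000 9.5000] v=[-13.0000 17.0000 -7.0000]
Step 3: x=[4.0000 7.5000 11.5000] v=[7.0000 -7.0000 4.0000]
Step 4: x=[7.0000 4.5000 13.5000] v=[6.0000 -6.0000 4.0000]
Step 5: x=[0.5000 13.0000 10.5000] v=[-13.0000 17.0000 -6.0000]
Step 6: x=[6.0000 6.5000 14.0000] v=[11.0000 -13.0000 7.0000]

Answer: 6.0000 6.5000 14.0000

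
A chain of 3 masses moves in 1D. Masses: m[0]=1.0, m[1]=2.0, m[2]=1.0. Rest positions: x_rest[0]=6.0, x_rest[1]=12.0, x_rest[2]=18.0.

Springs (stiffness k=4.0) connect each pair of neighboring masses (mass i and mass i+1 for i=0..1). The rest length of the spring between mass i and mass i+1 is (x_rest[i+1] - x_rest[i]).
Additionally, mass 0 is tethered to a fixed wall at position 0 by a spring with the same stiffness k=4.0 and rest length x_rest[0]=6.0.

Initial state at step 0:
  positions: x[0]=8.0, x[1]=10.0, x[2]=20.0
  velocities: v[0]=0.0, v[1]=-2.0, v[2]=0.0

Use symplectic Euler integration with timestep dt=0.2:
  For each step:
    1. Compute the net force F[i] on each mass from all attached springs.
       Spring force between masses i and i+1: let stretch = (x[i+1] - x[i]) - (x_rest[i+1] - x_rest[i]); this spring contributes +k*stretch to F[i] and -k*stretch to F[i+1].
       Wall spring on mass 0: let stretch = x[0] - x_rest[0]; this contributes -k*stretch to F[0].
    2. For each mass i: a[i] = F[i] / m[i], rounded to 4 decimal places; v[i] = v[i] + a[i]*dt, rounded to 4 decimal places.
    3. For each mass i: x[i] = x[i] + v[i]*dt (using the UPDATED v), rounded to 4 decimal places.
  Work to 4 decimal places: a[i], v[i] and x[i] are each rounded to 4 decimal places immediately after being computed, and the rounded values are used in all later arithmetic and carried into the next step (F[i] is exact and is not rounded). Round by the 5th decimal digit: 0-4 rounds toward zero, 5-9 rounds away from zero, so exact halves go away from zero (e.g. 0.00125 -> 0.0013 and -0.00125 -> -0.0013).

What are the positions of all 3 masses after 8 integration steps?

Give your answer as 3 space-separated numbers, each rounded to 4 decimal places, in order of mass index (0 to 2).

Step 0: x=[8.0000 10.0000 20.0000] v=[0.0000 -2.0000 0.0000]
Step 1: x=[7.0400 10.2400 19.3600] v=[-4.8000 1.2000 -3.2000]
Step 2: x=[5.4656 10.9536 18.2208] v=[-7.8720 3.5680 -5.6960]
Step 3: x=[3.8948 11.8095 16.8788] v=[-7.8541 4.2797 -6.7098]
Step 4: x=[2.9672 12.4378 15.6858] v=[-4.6382 3.1415 -5.9652]
Step 5: x=[3.0801 12.5683 14.9331] v=[0.5645 0.6525 -3.7636]
Step 6: x=[4.2183 12.1289 14.7620] v=[5.6910 -2.1969 -0.8554]
Step 7: x=[5.9473 11.2673 15.1296] v=[8.6448 -4.3079 1.8381]
Step 8: x=[7.5759 10.2891 15.8393] v=[8.1430 -4.8910 3.5483]

Answer: 7.5759 10.2891 15.8393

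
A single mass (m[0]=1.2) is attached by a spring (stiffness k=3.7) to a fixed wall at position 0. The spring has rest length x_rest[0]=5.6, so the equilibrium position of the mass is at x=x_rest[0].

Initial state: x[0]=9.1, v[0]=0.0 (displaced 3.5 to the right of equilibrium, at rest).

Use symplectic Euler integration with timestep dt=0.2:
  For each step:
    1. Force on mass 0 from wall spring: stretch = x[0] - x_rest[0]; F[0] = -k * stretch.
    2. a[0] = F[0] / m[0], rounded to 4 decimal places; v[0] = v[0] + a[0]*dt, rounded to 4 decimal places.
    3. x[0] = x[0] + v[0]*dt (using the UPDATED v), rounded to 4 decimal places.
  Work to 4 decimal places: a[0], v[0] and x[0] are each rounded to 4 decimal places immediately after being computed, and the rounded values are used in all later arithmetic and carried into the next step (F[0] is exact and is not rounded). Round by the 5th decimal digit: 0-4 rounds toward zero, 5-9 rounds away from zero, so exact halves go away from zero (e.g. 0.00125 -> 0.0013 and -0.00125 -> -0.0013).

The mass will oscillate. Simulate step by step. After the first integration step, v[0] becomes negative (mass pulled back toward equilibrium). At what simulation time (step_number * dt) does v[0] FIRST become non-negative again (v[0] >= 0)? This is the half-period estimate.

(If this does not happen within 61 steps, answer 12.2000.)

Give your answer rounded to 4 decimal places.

Answer: 1.8000

Derivation:
Step 0: x=[9.1000] v=[0.0000]
Step 1: x=[8.6683] v=[-2.1583]
Step 2: x=[7.8582] v=[-4.0504]
Step 3: x=[6.7696] v=[-5.4430]
Step 4: x=[5.5367] v=[-6.1643]
Step 5: x=[4.3116] v=[-6.1253]
Step 6: x=[3.2454] v=[-5.3308]
Step 7: x=[2.4696] v=[-3.8788]
Step 8: x=[2.0799] v=[-1.9484]
Step 9: x=[2.1244] v=[0.2223]
First v>=0 after going negative at step 9, time=1.8000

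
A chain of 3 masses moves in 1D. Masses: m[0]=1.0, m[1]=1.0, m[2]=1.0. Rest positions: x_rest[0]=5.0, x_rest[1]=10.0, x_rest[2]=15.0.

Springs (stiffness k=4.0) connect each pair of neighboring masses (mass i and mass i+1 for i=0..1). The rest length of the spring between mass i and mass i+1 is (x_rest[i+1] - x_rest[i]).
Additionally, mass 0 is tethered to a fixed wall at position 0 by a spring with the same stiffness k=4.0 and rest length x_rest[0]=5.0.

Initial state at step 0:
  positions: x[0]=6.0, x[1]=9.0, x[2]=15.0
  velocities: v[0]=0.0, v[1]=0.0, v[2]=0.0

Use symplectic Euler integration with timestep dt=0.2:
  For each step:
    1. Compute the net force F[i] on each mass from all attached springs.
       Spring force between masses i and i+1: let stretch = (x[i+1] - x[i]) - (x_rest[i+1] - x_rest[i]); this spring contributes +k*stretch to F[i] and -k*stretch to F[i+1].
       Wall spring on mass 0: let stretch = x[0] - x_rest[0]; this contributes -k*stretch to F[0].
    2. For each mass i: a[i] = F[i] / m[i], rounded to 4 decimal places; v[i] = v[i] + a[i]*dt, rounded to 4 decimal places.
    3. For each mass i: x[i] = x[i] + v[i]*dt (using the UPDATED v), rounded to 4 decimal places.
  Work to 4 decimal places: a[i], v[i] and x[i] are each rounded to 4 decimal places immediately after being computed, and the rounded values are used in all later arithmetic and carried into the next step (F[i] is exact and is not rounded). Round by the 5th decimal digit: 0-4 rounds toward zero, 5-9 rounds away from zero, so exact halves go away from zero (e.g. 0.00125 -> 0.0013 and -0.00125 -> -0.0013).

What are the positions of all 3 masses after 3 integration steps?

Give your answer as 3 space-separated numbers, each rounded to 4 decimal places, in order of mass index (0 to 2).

Answer: 4.1573 10.7352 14.4947

Derivation:
Step 0: x=[6.0000 9.0000 15.0000] v=[0.0000 0.0000 0.0000]
Step 1: x=[5.5200 9.4800 14.8400] v=[-2.4000 2.4000 -0.8000]
Step 2: x=[4.7904 10.1840 14.6224] v=[-3.6480 3.5200 -1.0880]
Step 3: x=[4.1573 10.7352 14.4947] v=[-3.1654 2.7558 -0.6387]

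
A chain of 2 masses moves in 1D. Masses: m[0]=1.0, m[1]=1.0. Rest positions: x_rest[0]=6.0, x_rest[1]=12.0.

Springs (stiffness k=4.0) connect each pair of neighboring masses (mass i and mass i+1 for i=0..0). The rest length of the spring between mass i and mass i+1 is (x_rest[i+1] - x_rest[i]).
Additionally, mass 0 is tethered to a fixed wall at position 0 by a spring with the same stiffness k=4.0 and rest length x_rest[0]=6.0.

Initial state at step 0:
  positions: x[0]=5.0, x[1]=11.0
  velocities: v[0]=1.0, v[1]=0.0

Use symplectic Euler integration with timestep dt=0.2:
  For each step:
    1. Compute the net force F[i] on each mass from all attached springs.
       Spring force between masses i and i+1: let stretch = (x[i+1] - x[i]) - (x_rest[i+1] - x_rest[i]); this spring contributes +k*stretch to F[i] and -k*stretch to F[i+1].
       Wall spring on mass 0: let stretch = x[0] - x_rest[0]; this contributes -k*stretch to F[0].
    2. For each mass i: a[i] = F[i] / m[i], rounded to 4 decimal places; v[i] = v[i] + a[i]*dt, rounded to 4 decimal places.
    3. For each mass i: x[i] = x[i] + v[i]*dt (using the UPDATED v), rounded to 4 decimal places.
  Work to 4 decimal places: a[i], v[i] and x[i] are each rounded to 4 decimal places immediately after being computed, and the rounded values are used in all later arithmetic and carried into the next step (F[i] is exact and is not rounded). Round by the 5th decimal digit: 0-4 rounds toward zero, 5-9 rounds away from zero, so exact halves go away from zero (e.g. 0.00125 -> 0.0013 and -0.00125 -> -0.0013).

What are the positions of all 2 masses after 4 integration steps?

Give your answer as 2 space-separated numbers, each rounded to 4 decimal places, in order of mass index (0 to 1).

Step 0: x=[5.0000 11.0000] v=[1.0000 0.0000]
Step 1: x=[5.3600 11.0000] v=[1.8000 0.0000]
Step 2: x=[5.7648 11.0576] v=[2.0240 0.2880]
Step 3: x=[6.0941 11.2284] v=[1.6464 0.8538]
Step 4: x=[6.2698 11.5377] v=[0.8786 1.5464]

Answer: 6.2698 11.5377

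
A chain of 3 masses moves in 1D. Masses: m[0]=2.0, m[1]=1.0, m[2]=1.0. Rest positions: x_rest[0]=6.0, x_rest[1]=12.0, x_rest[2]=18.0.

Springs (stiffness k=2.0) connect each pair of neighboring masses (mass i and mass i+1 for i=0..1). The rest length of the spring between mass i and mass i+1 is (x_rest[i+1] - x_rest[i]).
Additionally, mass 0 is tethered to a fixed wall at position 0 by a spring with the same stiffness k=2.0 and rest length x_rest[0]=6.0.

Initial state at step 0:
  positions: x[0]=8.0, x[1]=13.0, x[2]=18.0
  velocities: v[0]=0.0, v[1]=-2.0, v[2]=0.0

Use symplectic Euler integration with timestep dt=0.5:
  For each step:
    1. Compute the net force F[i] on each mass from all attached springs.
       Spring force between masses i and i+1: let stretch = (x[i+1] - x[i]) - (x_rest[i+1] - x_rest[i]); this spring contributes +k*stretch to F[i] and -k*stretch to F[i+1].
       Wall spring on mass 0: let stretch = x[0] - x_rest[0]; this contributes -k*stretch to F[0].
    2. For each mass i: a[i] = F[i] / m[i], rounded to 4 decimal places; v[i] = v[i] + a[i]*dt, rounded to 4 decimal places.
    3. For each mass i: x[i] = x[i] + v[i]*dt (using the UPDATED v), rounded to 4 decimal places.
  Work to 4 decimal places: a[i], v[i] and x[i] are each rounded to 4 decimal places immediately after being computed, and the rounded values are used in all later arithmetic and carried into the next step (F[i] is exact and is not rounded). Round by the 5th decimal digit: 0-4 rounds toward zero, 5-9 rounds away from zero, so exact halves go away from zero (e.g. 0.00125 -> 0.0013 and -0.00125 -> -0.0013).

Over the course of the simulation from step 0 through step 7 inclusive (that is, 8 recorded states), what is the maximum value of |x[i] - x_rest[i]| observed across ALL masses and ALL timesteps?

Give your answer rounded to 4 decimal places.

Step 0: x=[8.0000 13.0000 18.0000] v=[0.0000 -2.0000 0.0000]
Step 1: x=[7.2500 12.0000 18.5000] v=[-1.5000 -2.0000 1.0000]
Step 2: x=[5.8750 11.8750 18.7500] v=[-2.7500 -0.2500 0.5000]
Step 3: x=[4.5313 12.1875 18.5625] v=[-2.6875 0.6250 -0.3750]
Step 4: x=[3.9688 11.8594 18.1875] v=[-1.1251 -0.6562 -0.7500]
Step 5: x=[4.3867 10.7501 17.6485] v=[0.8358 -2.2187 -1.0781]
Step 6: x=[5.2988 9.9083 16.6603] v=[1.8242 -1.6837 -1.9765]
Step 7: x=[6.0386 10.1377 15.2961] v=[1.4796 0.4588 -2.7285]
Max displacement = 2.7039

Answer: 2.7039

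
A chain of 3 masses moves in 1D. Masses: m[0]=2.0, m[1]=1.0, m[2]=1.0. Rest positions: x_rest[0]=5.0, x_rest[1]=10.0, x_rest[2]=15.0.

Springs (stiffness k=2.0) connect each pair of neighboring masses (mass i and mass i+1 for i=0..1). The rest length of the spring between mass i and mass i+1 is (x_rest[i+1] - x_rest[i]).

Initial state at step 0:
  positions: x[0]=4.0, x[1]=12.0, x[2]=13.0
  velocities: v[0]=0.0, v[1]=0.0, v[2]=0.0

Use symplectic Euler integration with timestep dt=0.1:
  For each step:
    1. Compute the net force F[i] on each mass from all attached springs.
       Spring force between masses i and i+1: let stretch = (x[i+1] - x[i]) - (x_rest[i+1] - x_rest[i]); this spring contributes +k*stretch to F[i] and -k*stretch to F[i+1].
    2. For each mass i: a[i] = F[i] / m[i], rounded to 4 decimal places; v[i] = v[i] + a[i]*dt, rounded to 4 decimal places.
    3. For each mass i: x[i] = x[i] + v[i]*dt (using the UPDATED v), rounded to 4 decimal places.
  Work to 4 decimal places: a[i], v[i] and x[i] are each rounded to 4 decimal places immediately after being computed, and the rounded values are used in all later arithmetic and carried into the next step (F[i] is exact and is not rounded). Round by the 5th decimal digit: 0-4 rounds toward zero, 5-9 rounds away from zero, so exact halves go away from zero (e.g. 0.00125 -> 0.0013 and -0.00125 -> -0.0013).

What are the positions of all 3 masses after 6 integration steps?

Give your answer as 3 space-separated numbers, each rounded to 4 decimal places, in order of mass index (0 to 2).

Answer: 4.5188 9.5707 14.3919

Derivation:
Step 0: x=[4.0000 12.0000 13.0000] v=[0.0000 0.0000 0.0000]
Step 1: x=[4.0300 11.8600 13.0800] v=[0.3000 -1.4000 0.8000]
Step 2: x=[4.0883 11.5878 13.2356] v=[0.5830 -2.7220 1.5560]
Step 3: x=[4.1716 11.1986 13.4582] v=[0.8330 -3.8923 2.2264]
Step 4: x=[4.2752 10.7140 13.7357] v=[1.0357 -4.8458 2.7745]
Step 5: x=[4.3932 10.1611 14.0527] v=[1.1796 -5.5292 3.1702]
Step 6: x=[4.5188 9.5707 14.3919] v=[1.2564 -5.9045 3.3919]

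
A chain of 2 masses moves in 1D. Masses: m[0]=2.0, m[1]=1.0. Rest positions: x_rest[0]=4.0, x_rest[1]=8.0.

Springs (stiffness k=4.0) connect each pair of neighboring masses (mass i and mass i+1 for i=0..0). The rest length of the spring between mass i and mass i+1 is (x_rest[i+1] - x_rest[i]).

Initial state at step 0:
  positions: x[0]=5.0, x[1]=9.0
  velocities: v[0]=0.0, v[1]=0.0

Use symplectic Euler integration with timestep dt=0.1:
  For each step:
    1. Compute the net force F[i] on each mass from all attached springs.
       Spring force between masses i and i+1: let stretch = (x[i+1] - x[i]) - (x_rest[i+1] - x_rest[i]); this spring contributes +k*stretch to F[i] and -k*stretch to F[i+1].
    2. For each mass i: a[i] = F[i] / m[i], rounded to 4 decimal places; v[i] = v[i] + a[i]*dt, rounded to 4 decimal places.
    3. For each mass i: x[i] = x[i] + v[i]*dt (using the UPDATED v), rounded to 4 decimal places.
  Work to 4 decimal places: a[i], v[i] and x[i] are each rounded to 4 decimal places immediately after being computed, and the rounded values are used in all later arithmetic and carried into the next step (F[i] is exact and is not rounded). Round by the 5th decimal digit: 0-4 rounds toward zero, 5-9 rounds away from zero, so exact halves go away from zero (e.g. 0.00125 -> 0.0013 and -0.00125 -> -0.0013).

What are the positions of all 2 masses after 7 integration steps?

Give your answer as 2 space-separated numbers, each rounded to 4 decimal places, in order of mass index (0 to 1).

Answer: 5.0000 9.0000

Derivation:
Step 0: x=[5.0000 9.0000] v=[0.0000 0.0000]
Step 1: x=[5.0000 9.0000] v=[0.0000 0.0000]
Step 2: x=[5.0000 9.0000] v=[0.0000 0.0000]
Step 3: x=[5.0000 9.0000] v=[0.0000 0.0000]
Step 4: x=[5.0000 9.0000] v=[0.0000 0.0000]
Step 5: x=[5.0000 9.0000] v=[0.0000 0.0000]
Step 6: x=[5.0000 9.0000] v=[0.0000 0.0000]
Step 7: x=[5.0000 9.0000] v=[0.0000 0.0000]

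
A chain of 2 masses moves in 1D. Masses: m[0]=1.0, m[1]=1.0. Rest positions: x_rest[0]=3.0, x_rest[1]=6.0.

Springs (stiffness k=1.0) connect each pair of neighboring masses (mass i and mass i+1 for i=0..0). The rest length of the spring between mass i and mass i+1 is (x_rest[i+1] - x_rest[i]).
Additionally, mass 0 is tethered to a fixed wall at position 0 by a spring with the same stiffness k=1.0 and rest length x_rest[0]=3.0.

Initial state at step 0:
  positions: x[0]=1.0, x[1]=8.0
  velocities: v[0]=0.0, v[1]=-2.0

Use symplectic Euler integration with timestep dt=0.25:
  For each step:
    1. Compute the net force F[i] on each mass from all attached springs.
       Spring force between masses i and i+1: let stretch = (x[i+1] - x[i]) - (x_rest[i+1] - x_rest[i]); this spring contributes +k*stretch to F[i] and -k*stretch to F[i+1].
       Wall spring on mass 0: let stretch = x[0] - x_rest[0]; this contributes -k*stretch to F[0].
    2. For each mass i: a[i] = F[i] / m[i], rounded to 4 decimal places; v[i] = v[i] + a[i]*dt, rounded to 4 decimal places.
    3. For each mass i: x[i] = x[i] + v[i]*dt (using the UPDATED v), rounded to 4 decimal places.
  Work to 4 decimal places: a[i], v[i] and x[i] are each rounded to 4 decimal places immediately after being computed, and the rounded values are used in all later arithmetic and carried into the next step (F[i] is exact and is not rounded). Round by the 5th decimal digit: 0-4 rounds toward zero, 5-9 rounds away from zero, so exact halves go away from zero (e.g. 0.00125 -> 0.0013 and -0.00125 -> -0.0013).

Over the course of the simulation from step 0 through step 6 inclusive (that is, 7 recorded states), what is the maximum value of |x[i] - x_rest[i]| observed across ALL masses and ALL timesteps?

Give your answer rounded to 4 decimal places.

Answer: 3.1079

Derivation:
Step 0: x=[1.0000 8.0000] v=[0.0000 -2.0000]
Step 1: x=[1.3750 7.2500] v=[1.5000 -3.0000]
Step 2: x=[2.0313 6.3203] v=[2.6250 -3.7188]
Step 3: x=[2.8287 5.3100] v=[3.1894 -4.0411]
Step 4: x=[3.6044 4.3322] v=[3.1026 -3.9114]
Step 5: x=[4.2003 3.4964] v=[2.3835 -3.3434]
Step 6: x=[4.4897 2.8921] v=[1.1575 -2.4174]
Max displacement = 3.1079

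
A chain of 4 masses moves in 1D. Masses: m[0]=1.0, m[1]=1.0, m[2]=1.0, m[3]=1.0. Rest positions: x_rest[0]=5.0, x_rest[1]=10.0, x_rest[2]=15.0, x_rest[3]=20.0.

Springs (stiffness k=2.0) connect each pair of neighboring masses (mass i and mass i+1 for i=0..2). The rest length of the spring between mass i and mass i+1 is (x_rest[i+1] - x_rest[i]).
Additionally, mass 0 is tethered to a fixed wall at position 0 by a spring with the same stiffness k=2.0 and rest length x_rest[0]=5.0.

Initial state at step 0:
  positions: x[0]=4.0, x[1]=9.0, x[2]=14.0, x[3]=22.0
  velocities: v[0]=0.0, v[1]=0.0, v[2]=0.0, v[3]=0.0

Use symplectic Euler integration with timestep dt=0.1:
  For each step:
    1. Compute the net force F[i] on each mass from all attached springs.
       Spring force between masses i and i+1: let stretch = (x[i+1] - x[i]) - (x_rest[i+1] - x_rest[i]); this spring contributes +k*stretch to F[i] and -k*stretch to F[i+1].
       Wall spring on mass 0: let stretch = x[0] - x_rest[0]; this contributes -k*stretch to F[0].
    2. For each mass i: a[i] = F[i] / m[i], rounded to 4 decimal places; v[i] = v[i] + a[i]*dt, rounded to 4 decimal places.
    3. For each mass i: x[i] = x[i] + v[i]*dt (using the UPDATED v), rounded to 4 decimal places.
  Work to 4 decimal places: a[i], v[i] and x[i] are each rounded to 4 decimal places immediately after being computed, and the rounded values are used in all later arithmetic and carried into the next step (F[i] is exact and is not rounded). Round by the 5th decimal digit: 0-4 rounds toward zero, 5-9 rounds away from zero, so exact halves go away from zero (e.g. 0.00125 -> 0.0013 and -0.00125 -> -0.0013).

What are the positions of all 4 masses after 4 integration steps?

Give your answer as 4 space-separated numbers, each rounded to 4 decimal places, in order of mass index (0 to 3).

Answer: 4.1885 9.0230 14.5475 21.4352

Derivation:
Step 0: x=[4.0000 9.0000 14.0000 22.0000] v=[0.0000 0.0000 0.0000 0.0000]
Step 1: x=[4.0200 9.0000 14.0600 21.9400] v=[0.2000 0.0000 0.6000 -0.6000]
Step 2: x=[4.0592 9.0016 14.1764 21.8224] v=[0.3920 0.0160 1.1640 -1.1760]
Step 3: x=[4.1161 9.0079 14.3422 21.6519] v=[0.5686 0.0625 1.6582 -1.7052]
Step 4: x=[4.1885 9.0230 14.5475 21.4352] v=[0.7237 0.1510 2.0533 -2.1671]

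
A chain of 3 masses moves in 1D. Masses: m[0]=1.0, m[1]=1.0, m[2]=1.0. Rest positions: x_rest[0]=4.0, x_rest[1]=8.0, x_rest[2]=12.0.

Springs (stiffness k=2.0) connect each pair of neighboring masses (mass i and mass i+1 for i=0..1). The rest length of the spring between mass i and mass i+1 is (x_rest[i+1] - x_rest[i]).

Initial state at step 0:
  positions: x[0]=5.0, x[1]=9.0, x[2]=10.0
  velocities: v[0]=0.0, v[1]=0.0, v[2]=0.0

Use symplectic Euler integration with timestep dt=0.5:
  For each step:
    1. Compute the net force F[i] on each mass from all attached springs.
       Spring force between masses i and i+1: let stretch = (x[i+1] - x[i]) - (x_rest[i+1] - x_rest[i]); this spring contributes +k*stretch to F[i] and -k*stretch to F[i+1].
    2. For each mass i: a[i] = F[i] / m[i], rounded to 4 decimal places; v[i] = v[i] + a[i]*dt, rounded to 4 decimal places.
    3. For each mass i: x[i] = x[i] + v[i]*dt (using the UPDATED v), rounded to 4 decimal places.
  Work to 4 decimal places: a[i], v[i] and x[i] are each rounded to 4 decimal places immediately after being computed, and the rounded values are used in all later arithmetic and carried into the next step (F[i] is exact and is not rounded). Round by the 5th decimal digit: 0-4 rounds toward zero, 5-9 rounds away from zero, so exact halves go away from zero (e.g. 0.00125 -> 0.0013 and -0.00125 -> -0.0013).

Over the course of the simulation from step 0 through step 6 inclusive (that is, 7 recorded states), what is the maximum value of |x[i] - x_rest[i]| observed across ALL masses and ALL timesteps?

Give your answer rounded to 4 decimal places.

Answer: 2.1875

Derivation:
Step 0: x=[5.0000 9.0000 10.0000] v=[0.0000 0.0000 0.0000]
Step 1: x=[5.0000 7.5000 11.5000] v=[0.0000 -3.0000 3.0000]
Step 2: x=[4.2500 6.7500 13.0000] v=[-1.5000 -1.5000 3.0000]
Step 3: x=[2.7500 7.8750 13.3750] v=[-3.0000 2.2500 0.7500]
Step 4: x=[1.8125 9.1875 13.0000] v=[-1.8750 2.6250 -0.7500]
Step 5: x=[2.5625 8.7188 12.7188] v=[1.5000 -0.9375 -0.5625]
Step 6: x=[4.3907 7.1719 12.4376] v=[3.6563 -3.0938 -0.5625]
Max displacement = 2.1875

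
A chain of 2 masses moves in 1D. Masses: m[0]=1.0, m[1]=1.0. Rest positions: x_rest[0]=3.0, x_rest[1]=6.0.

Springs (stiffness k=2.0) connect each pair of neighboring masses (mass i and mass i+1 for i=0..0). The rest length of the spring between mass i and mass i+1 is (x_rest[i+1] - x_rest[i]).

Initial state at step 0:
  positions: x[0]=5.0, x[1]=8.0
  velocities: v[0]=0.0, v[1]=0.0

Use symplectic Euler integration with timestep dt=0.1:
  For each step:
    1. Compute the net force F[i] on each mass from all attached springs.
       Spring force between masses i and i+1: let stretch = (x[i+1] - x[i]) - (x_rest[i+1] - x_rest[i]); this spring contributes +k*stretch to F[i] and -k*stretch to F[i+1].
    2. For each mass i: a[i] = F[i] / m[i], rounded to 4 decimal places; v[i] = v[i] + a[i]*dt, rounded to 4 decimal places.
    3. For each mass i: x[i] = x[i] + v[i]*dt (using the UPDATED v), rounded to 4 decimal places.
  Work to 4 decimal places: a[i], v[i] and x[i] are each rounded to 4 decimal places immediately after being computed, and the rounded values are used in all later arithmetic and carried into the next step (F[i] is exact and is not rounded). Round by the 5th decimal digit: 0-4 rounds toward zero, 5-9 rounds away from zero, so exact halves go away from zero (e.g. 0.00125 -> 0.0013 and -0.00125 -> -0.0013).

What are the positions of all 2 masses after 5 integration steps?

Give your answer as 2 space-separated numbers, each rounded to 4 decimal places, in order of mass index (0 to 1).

Step 0: x=[5.0000 8.0000] v=[0.0000 0.0000]
Step 1: x=[5.0000 8.0000] v=[0.0000 0.0000]
Step 2: x=[5.0000 8.0000] v=[0.0000 0.0000]
Step 3: x=[5.0000 8.0000] v=[0.0000 0.0000]
Step 4: x=[5.0000 8.0000] v=[0.0000 0.0000]
Step 5: x=[5.0000 8.0000] v=[0.0000 0.0000]

Answer: 5.0000 8.0000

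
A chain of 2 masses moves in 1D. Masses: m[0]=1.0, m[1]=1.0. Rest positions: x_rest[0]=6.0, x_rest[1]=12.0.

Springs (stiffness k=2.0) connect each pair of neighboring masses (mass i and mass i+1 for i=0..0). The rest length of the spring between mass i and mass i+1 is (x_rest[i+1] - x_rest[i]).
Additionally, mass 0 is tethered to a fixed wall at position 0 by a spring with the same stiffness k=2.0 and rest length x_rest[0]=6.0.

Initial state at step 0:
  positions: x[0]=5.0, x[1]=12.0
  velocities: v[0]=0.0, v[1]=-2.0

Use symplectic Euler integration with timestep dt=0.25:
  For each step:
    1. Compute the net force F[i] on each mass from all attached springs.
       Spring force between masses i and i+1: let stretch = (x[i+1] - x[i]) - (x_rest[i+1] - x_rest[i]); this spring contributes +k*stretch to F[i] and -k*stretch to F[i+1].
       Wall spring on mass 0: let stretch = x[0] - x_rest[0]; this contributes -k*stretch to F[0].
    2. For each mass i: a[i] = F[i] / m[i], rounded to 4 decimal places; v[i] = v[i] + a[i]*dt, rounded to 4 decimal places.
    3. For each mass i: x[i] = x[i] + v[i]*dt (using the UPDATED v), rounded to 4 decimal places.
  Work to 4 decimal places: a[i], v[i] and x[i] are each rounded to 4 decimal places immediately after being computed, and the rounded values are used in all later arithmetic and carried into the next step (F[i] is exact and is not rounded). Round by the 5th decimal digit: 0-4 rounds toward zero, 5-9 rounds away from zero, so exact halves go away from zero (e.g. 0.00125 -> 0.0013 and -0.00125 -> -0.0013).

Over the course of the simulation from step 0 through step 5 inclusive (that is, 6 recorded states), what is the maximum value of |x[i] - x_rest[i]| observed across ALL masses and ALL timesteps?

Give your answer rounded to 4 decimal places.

Step 0: x=[5.0000 12.0000] v=[0.0000 -2.0000]
Step 1: x=[5.2500 11.3750] v=[1.0000 -2.5000]
Step 2: x=[5.6094 10.7344] v=[1.4375 -2.5625]
Step 3: x=[5.9082 10.2032] v=[1.1953 -2.1250]
Step 4: x=[6.0054 9.8851] v=[0.3887 -1.2725]
Step 5: x=[5.8369 9.8320] v=[-0.6742 -0.2124]
Max displacement = 2.1680

Answer: 2.1680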